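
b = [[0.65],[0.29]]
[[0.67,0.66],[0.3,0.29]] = b@[[1.03, 1.01]]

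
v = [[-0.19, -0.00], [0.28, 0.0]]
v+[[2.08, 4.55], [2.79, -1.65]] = [[1.89, 4.55], [3.07, -1.65]]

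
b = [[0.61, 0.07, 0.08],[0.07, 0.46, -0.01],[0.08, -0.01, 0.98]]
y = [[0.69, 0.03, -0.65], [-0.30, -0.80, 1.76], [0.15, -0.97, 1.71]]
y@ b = [[0.37,  0.07,  -0.58],[-0.1,  -0.41,  1.71],[0.16,  -0.45,  1.70]]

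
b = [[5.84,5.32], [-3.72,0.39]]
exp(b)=[[-27.36, -12.48],[8.73, -14.58]]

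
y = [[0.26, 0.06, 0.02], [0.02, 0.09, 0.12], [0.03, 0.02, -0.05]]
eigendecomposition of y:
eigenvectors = [[0.98, 0.34, 0.07], [0.17, -0.94, -0.62], [0.10, -0.06, 0.78]]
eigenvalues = [0.27, 0.09, -0.06]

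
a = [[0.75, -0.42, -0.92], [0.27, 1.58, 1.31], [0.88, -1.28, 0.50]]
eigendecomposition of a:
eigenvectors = [[(0.67+0j),(-0.11-0.39j),-0.11+0.39j], [(0.61+0j),(0.17+0.56j),0.17-0.56j], [(-0.43+0j),(-0.7+0j),-0.70-0.00j]]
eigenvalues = [(0.96+0j), (0.94+1.51j), (0.94-1.51j)]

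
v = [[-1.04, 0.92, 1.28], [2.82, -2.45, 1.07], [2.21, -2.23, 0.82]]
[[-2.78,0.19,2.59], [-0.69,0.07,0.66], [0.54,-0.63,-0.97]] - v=[[-1.74, -0.73, 1.31], [-3.51, 2.52, -0.41], [-1.67, 1.6, -1.79]]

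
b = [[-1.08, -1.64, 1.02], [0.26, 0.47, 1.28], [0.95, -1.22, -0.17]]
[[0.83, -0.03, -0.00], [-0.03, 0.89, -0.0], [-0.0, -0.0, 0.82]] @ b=[[-0.9, -1.38, 0.81], [0.26, 0.47, 1.11], [0.78, -1.0, -0.14]]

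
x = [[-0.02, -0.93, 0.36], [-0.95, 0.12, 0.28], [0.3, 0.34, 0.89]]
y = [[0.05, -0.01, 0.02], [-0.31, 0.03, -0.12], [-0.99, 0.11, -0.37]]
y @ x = [[0.01,-0.04,0.03], [-0.06,0.25,-0.21], [-0.2,0.81,-0.65]]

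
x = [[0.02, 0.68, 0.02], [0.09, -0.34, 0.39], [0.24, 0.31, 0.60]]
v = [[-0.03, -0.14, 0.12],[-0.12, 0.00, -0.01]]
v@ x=[[0.02, 0.06, 0.02],[-0.0, -0.08, -0.01]]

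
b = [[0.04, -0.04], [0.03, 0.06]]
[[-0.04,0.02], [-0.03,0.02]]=b @[[-0.99, 0.61], [0.01, -0.01]]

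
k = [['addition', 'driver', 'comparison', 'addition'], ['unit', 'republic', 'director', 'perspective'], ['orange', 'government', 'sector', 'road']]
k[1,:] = ['unit', 'republic', 'director', 'perspective']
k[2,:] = ['orange', 'government', 'sector', 'road']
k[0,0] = 'addition'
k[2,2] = 'sector'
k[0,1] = 'driver'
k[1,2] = 'director'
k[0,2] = 'comparison'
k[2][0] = 'orange'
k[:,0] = ['addition', 'unit', 'orange']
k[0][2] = 'comparison'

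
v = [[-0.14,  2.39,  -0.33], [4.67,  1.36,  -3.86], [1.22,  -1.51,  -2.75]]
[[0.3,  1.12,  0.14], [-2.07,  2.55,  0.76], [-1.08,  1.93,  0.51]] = v@[[-0.34, -0.41, -0.02],[0.13, 0.3, 0.03],[0.17, -1.05, -0.21]]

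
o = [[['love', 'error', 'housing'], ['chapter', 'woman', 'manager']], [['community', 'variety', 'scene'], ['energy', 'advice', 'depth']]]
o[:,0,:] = [['love', 'error', 'housing'], ['community', 'variety', 'scene']]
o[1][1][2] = 'depth'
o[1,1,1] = 'advice'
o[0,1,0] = 'chapter'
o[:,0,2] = ['housing', 'scene']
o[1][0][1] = 'variety'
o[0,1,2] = 'manager'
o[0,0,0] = 'love'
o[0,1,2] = 'manager'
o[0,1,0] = 'chapter'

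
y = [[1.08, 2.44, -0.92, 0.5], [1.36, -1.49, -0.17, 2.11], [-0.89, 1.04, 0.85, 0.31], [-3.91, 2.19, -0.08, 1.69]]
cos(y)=[[-1.70,-1.0,1.14,-1.18],[0.41,-1.35,0.89,-1.25],[0.12,-0.22,0.82,-0.97],[2.67,0.25,0.3,-2.33]]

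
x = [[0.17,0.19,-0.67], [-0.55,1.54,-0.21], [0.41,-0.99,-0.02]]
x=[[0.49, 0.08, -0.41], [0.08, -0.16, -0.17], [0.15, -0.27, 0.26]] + [[-0.32, 0.11, -0.26],[-0.63, 1.7, -0.04],[0.26, -0.72, -0.28]]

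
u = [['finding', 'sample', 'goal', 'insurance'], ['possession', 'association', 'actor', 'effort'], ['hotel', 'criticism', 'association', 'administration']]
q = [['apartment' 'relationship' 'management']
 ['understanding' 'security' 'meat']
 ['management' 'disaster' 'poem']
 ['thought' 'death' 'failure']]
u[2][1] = 'criticism'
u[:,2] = ['goal', 'actor', 'association']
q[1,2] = 'meat'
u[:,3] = ['insurance', 'effort', 'administration']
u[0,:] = ['finding', 'sample', 'goal', 'insurance']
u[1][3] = 'effort'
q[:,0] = ['apartment', 'understanding', 'management', 'thought']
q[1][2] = 'meat'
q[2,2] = 'poem'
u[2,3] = 'administration'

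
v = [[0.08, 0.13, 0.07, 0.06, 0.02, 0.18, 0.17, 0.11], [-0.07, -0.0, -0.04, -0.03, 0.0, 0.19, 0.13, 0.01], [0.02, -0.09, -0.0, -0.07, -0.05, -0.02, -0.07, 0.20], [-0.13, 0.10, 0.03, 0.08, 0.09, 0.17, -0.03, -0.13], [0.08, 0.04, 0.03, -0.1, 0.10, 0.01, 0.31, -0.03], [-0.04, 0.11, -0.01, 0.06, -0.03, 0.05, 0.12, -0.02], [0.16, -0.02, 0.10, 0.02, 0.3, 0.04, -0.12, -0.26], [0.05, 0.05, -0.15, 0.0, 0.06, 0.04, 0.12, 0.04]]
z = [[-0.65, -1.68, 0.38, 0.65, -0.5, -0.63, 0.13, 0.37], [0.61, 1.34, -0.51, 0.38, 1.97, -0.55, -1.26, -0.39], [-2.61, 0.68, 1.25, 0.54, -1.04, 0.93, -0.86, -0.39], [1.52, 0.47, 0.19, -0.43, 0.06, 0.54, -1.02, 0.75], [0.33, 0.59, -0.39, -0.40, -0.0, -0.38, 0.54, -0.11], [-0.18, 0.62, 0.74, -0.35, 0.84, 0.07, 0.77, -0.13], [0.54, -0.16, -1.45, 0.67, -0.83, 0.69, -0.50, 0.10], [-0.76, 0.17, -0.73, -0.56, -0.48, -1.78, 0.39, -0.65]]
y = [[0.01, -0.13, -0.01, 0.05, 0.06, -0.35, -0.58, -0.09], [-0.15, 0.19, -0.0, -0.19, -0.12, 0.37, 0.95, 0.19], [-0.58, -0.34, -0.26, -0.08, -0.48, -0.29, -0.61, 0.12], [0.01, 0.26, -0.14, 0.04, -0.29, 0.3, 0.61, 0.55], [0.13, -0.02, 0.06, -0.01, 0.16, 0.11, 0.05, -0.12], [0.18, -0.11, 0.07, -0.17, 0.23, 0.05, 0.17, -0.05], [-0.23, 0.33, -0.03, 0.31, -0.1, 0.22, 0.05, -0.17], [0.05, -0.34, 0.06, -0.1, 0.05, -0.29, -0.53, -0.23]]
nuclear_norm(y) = 4.16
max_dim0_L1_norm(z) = 7.2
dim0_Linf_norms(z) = [2.61, 1.68, 1.45, 0.67, 1.97, 1.78, 1.26, 0.75]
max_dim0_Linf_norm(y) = 0.95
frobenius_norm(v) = 0.86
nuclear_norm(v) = 1.97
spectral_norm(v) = 0.51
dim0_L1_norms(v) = [0.63, 0.54, 0.43, 0.42, 0.65, 0.7, 1.07, 0.8]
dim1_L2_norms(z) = [2.15, 2.91, 3.46, 2.16, 1.1, 1.55, 2.07, 2.33]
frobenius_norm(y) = 2.23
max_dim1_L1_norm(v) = 1.02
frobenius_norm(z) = 6.56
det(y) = 0.00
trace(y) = 0.01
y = z @ v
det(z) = -1.79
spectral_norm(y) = 1.82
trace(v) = 0.23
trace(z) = 0.43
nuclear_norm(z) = 15.45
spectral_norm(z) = 3.99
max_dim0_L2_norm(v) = 0.44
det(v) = -0.00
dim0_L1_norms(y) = [1.34, 1.72, 0.63, 0.95, 1.49, 1.98, 3.55, 1.52]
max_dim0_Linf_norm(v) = 0.31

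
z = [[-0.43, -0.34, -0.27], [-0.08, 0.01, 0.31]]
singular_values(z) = [0.62, 0.3]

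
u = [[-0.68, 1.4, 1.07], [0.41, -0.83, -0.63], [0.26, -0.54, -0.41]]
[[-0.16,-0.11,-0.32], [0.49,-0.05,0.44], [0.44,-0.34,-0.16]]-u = [[0.52, -1.51, -1.39], [0.08, 0.78, 1.07], [0.18, 0.2, 0.25]]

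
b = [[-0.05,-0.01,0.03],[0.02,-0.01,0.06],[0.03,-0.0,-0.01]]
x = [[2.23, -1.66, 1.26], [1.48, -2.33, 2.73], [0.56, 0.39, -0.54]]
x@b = [[-0.11, -0.01, -0.05], [-0.04, 0.01, -0.12], [-0.04, -0.01, 0.05]]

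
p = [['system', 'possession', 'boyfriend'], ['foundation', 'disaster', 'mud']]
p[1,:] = ['foundation', 'disaster', 'mud']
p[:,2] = ['boyfriend', 'mud']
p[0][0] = 'system'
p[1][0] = 'foundation'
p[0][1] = 'possession'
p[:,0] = ['system', 'foundation']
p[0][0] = 'system'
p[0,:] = ['system', 'possession', 'boyfriend']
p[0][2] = 'boyfriend'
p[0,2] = 'boyfriend'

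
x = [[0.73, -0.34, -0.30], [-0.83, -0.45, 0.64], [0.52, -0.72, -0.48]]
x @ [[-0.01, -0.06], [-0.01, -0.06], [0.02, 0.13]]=[[-0.01, -0.06],[0.03, 0.16],[-0.01, -0.05]]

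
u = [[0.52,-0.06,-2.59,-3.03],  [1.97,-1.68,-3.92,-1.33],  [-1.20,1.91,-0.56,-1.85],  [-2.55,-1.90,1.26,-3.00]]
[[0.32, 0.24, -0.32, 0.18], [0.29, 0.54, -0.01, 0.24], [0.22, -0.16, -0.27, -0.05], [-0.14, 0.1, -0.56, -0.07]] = u @ [[0.0, 0.00, 0.05, 0.1], [0.06, -0.11, 0.01, -0.01], [-0.09, -0.09, -0.02, 0.01], [-0.03, -0.00, 0.13, -0.05]]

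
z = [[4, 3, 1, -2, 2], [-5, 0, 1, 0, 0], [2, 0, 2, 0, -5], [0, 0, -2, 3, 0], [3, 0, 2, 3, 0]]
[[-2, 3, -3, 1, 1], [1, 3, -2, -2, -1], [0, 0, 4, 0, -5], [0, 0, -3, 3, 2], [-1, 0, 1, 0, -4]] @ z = [[-26, -6, -5, 10, 11], [-18, 3, 2, -11, 12], [-7, 0, -2, -15, -20], [0, 0, -8, 15, 15], [-14, -3, -7, -10, -7]]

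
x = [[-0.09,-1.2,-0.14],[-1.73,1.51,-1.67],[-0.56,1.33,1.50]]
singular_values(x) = [2.92, 2.2, 0.69]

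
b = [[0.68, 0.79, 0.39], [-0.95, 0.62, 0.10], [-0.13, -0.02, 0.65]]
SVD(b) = [[-0.57,0.8,0.19], [0.82,0.53,0.21], [0.06,0.28,-0.96]] @ diag([1.1796051421526452, 1.1009605654532613, 0.6096864291780425]) @ [[-1.00, 0.05, -0.08], [0.0, 0.87, 0.49], [0.1, 0.49, -0.86]]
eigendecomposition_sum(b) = [[0.34+0.44j, (0.4-0.28j), 0.16-0.19j], [-0.47+0.35j, 0.29+0.43j, (0.2+0.17j)], [(-0.07+0.04j), 0.03+0.06j, (0.02+0.03j)]] + [[0.34-0.44j, 0.40+0.28j, 0.16+0.19j], [-0.47-0.35j, 0.29-0.43j, 0.20-0.17j], [(-0.07-0.04j), 0.03-0.06j, 0.02-0.03j]] + [[-0j, (-0.01-0j), 0.07-0.00j],[-0.01+0.00j, (0.04+0j), (-0.3+0j)],[0.01-0.00j, -0.08-0.00j, (0.6-0j)]]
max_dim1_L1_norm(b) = 1.86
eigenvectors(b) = [[(-0.01-0.68j), (-0.01+0.68j), 0.11+0.00j],  [(0.72+0j), (0.72-0j), (-0.44+0j)],  [0.10+0.01j, (0.1-0.01j), (0.89+0j)]]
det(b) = 0.79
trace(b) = 1.95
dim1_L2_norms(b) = [1.11, 1.14, 0.66]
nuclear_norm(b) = 2.89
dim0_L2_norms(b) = [1.18, 1.0, 0.76]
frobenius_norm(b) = 1.72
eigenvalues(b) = [(0.65+0.9j), (0.65-0.9j), (0.64+0j)]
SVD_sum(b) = [[0.67, -0.03, 0.06],[-0.96, 0.05, -0.08],[-0.07, 0.0, -0.01]] + [[0.0, 0.77, 0.44], [0.00, 0.51, 0.29], [0.00, 0.26, 0.15]] + [[0.01, 0.06, -0.1], [0.01, 0.06, -0.11], [-0.06, -0.29, 0.51]]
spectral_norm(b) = 1.18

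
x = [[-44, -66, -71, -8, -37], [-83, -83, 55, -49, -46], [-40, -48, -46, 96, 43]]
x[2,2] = -46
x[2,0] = -40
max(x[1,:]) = 55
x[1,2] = 55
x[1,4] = -46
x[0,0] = -44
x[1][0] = -83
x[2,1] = -48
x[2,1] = -48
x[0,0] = -44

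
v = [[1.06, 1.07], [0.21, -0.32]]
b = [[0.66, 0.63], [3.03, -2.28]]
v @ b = [[3.94, -1.77], [-0.83, 0.86]]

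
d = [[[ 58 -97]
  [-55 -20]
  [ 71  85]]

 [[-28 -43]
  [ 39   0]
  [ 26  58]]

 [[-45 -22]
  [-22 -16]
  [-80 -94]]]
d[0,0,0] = 58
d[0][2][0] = 71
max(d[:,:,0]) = 71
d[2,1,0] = -22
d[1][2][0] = 26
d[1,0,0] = -28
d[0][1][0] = -55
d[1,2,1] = 58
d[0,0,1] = -97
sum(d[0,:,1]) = -32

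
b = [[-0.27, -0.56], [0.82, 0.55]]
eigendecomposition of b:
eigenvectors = [[0.39-0.51j, 0.39+0.51j], [(-0.77+0j), (-0.77-0j)]]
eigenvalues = [(0.14+0.54j), (0.14-0.54j)]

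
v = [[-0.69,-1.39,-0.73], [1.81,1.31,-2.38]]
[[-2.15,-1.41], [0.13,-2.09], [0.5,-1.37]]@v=[[-1.07, 1.14, 4.93], [-3.87, -2.92, 4.88], [-2.82, -2.49, 2.90]]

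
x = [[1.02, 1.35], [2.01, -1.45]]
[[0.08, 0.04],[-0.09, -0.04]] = x @ [[-0.0,-0.0], [0.06,0.03]]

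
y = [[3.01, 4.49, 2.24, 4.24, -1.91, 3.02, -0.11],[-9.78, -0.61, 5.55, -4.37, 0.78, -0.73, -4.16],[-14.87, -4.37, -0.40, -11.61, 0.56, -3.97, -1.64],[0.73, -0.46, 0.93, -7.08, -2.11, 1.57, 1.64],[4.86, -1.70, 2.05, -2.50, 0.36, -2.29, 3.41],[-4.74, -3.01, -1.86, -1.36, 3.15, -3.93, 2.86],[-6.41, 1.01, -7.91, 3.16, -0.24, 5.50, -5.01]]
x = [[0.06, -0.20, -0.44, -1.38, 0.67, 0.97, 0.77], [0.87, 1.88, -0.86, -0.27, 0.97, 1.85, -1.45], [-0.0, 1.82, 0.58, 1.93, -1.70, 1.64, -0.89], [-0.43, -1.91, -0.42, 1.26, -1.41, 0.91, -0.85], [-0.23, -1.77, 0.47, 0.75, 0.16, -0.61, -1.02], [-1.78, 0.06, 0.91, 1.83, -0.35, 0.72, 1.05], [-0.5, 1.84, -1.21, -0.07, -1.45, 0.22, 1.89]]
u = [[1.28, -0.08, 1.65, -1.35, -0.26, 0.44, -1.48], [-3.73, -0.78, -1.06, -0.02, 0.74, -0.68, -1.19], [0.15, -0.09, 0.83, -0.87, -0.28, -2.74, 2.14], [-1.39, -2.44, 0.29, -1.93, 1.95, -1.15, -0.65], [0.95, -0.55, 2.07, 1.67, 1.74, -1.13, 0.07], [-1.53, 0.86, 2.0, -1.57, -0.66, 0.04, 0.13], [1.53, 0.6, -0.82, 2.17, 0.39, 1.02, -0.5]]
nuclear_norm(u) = 21.49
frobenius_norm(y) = 31.29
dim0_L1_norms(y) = [44.4, 15.65, 20.94, 34.32, 9.11, 21.01, 18.83]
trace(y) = -13.66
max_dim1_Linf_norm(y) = 14.87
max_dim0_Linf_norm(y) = 14.87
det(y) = 3141.90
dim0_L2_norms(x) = [2.1, 4.13, 1.99, 3.35, 2.92, 2.97, 3.15]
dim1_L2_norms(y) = [8.06, 12.82, 19.85, 7.83, 7.35, 8.39, 13.04]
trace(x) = 6.55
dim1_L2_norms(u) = [2.94, 4.25, 3.69, 4.15, 3.55, 3.16, 3.09]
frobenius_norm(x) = 7.99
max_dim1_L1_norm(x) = 8.56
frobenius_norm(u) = 9.47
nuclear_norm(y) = 60.67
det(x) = -12.06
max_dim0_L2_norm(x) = 4.13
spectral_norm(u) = 5.84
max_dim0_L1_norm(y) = 44.4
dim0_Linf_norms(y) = [14.87, 4.49, 7.91, 11.61, 3.15, 5.5, 5.01]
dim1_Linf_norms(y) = [4.49, 9.78, 14.87, 7.08, 4.86, 4.74, 7.91]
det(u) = -215.35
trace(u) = 0.68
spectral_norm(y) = 24.47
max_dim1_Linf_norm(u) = 3.73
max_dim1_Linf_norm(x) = 1.93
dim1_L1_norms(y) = [19.02, 25.98, 37.42, 14.52, 17.17, 20.91, 29.24]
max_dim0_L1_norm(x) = 9.48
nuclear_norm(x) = 17.76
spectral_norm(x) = 4.68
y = x @ u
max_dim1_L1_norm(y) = 37.42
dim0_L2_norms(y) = [20.34, 7.27, 10.35, 15.49, 4.37, 8.88, 8.22]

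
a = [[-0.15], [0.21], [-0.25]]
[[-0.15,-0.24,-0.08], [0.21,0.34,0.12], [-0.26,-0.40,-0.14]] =a@[[1.02,1.60,0.55]]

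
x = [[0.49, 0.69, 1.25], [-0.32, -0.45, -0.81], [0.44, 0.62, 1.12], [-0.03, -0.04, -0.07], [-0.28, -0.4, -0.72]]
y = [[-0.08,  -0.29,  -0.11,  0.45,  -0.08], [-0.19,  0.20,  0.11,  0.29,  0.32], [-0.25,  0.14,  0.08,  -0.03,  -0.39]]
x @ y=[[-0.48, 0.17, 0.12, 0.38, -0.31],[0.31, -0.11, -0.08, -0.25, 0.2],[-0.43, 0.15, 0.11, 0.34, -0.27],[0.03, -0.01, -0.01, -0.02, 0.02],[0.28, -0.1, -0.07, -0.22, 0.18]]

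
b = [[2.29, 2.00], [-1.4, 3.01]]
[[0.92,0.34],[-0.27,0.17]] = b @ [[0.34, 0.07], [0.07, 0.09]]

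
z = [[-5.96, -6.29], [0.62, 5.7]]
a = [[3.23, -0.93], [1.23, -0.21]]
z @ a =[[-26.99, 6.86], [9.01, -1.77]]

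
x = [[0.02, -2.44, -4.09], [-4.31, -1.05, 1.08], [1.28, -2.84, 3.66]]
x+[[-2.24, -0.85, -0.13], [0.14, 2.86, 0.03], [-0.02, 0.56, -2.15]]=[[-2.22, -3.29, -4.22], [-4.17, 1.81, 1.11], [1.26, -2.28, 1.51]]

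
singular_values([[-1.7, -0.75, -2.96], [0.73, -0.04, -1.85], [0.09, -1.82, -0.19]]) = [3.78, 1.76, 1.45]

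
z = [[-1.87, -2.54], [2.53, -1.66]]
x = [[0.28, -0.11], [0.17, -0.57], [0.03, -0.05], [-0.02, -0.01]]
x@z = [[-0.80, -0.53], [-1.76, 0.51], [-0.18, 0.01], [0.01, 0.07]]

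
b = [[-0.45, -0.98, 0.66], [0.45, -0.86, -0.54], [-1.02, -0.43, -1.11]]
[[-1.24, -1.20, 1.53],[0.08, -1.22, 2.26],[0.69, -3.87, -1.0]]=b @ [[0.12, 1.67, 1.50], [0.57, 1.41, -2.04], [-0.95, 1.41, 0.31]]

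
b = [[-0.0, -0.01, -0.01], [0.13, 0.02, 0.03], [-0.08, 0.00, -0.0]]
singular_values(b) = [0.16, 0.02, 0.0]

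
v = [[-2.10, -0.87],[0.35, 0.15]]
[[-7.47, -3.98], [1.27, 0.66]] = v@[[1.79, 2.33], [4.27, -1.05]]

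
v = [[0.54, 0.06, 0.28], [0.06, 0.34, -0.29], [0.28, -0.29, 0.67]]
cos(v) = [[0.82, 0.01, -0.15],  [0.01, 0.9, 0.13],  [-0.15, 0.13, 0.72]]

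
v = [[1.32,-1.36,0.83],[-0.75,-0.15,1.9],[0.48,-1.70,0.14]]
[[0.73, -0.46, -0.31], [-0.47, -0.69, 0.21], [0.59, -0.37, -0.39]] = v @ [[0.37, 0.07, -0.07],[-0.25, 0.21, 0.22],[-0.12, -0.32, 0.1]]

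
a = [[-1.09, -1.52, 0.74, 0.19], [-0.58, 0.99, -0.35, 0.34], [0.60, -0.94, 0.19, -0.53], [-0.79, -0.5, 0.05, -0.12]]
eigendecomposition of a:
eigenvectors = [[-0.49, 0.77, 0.51, 0.11], [0.65, 0.1, 0.06, -0.38], [-0.58, -0.02, 0.23, -0.75], [0.02, 0.63, 0.83, 0.53]]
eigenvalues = [1.76, -1.16, -0.63, -0.0]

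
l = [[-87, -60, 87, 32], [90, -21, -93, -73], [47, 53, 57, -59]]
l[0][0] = -87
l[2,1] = 53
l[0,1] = -60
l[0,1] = -60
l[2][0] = 47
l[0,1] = -60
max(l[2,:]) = 57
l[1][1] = -21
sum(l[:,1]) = -28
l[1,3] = -73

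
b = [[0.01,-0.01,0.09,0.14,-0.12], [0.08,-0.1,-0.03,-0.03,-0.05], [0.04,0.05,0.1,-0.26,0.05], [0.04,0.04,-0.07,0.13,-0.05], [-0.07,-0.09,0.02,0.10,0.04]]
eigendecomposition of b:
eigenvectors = [[0.62+0.00j, (0.62-0j), -0.24+0.00j, 0.47+0.00j, (0.64+0j)], [-0.15-0.55j, (-0.15+0.55j), (-0.05+0j), (0.14+0j), (0.01+0j)], [(-0.32+0.12j), -0.32-0.12j, -0.85+0.00j, (0.76+0j), (0.41+0j)], [-0.10+0.05j, -0.10-0.05j, (0.39+0j), (-0.21+0j), (0.32+0j)], [(0.36-0.18j), (0.36+0.18j), (0.24+0j), -0.36+0.00j, (0.57+0j)]]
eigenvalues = [(-0.13+0.07j), (-0.13-0.07j), (0.22+0j), (0.18+0j), (0.03+0j)]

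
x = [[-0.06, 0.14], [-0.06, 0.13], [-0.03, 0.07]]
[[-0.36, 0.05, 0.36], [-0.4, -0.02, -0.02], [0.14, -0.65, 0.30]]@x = [[0.01, -0.02], [0.03, -0.06], [0.02, -0.04]]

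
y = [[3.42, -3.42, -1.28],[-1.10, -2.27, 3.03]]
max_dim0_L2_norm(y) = 4.1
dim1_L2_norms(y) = [5.0, 3.94]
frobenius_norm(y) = 6.37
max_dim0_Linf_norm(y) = 3.42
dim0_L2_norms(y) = [3.59, 4.1, 3.29]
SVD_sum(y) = [[3.41, -3.45, -1.24], [0.04, -0.04, -0.02]] + [[0.01, 0.03, -0.04], [-1.14, -2.23, 3.05]]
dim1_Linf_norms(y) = [3.42, 3.03]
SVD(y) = [[-1.00, -0.01], [-0.01, 1.00]] @ diag([5.003278362571549, 3.9423604130803866]) @ [[-0.68, 0.69, 0.25], [-0.29, -0.56, 0.77]]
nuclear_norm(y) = 8.95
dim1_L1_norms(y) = [8.12, 6.4]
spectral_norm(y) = 5.00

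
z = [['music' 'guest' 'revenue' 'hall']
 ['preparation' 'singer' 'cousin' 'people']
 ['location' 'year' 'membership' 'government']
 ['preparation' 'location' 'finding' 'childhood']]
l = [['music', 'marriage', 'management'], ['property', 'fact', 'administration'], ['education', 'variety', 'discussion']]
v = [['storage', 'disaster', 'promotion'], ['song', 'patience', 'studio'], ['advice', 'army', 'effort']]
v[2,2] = 'effort'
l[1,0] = 'property'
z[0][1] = 'guest'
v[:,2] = ['promotion', 'studio', 'effort']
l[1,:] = ['property', 'fact', 'administration']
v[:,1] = ['disaster', 'patience', 'army']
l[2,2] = 'discussion'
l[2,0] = 'education'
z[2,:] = ['location', 'year', 'membership', 'government']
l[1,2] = 'administration'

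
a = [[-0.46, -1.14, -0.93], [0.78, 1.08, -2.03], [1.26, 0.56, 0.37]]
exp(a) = [[0.30, -1.4, 0.84], [-0.74, 1.80, -3.36], [0.94, -0.03, 0.61]]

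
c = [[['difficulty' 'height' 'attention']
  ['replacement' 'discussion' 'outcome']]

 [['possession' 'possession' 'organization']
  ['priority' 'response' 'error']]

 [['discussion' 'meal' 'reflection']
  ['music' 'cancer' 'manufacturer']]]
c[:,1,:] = [['replacement', 'discussion', 'outcome'], ['priority', 'response', 'error'], ['music', 'cancer', 'manufacturer']]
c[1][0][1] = 'possession'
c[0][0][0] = 'difficulty'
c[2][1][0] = 'music'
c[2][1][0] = 'music'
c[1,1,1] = 'response'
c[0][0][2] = 'attention'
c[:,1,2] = ['outcome', 'error', 'manufacturer']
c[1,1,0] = 'priority'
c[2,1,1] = 'cancer'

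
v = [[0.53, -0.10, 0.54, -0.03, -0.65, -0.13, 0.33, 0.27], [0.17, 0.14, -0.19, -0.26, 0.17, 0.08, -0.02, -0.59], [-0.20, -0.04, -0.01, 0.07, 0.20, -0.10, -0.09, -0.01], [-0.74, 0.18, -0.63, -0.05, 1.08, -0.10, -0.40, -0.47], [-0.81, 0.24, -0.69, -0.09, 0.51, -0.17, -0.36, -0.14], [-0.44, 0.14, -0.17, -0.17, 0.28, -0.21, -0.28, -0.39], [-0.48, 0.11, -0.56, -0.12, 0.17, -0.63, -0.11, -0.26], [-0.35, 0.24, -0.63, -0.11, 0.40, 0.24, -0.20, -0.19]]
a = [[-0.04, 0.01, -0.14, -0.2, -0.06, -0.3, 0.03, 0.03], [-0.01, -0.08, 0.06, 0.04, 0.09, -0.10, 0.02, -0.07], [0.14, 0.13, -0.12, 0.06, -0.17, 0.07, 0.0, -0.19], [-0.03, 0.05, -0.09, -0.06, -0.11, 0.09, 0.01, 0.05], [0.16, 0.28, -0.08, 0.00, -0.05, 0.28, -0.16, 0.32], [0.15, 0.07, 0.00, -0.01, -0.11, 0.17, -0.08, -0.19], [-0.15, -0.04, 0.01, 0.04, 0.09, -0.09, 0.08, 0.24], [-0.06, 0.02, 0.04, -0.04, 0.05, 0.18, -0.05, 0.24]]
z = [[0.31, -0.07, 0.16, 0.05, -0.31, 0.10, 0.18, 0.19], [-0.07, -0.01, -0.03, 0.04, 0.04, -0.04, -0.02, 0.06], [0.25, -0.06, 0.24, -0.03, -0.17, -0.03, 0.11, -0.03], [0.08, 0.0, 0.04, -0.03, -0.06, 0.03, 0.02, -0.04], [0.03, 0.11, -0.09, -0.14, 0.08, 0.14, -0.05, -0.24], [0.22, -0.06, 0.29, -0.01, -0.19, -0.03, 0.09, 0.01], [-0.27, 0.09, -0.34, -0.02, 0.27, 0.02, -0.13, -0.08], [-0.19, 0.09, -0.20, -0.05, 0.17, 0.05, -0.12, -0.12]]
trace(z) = 0.31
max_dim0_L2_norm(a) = 0.55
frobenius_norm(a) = 1.00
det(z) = 0.00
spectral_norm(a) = 0.67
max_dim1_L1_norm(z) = 1.37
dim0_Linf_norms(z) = [0.31, 0.11, 0.34, 0.14, 0.31, 0.14, 0.18, 0.24]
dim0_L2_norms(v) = [1.45, 0.46, 1.39, 0.37, 1.48, 0.76, 0.73, 0.96]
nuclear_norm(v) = 5.08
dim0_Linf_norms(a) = [0.16, 0.28, 0.14, 0.2, 0.17, 0.3, 0.16, 0.32]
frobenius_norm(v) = 2.93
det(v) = -0.00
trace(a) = 0.14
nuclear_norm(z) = 1.73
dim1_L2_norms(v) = [1.1, 0.73, 0.32, 1.59, 1.28, 0.79, 1.04, 0.94]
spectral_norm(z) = 1.03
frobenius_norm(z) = 1.12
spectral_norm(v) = 2.67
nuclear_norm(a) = 2.00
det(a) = 0.00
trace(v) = 0.61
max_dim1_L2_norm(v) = 1.59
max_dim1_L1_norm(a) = 1.33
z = a @ v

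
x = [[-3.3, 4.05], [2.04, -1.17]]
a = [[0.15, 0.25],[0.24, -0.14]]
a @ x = [[0.02, 0.31], [-1.08, 1.14]]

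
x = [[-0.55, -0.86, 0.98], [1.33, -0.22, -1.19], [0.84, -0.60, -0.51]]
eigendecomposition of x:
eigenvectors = [[0.03, 0.61, 0.67], [0.76, 0.46, 0.32], [0.65, 0.65, 0.68]]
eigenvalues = [-1.17, -0.14, 0.04]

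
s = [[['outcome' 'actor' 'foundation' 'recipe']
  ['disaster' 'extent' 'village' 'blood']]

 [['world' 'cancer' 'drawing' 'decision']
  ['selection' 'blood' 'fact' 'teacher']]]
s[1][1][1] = 'blood'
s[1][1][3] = 'teacher'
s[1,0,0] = 'world'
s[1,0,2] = 'drawing'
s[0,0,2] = 'foundation'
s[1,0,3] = 'decision'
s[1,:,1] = ['cancer', 'blood']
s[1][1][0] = 'selection'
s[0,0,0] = 'outcome'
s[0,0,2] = 'foundation'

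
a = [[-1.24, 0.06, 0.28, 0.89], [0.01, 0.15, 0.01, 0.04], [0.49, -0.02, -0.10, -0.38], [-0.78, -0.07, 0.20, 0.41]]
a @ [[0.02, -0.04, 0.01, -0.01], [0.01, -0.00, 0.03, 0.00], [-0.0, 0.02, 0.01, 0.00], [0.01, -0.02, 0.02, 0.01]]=[[-0.02, 0.04, 0.01, 0.02],[0.0, -0.00, 0.01, 0.0],[0.01, -0.01, -0.00, -0.01],[-0.01, 0.03, 0.00, 0.01]]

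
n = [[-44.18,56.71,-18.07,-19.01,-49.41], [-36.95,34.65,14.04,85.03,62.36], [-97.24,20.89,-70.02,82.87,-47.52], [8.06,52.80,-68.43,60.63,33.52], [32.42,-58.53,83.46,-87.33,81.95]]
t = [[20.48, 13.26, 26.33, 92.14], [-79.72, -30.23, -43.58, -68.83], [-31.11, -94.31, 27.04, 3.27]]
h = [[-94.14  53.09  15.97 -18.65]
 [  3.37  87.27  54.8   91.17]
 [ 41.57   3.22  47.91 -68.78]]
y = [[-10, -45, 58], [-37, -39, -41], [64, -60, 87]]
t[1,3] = -68.83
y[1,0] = -37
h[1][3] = 91.17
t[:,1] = [13.26, -30.23, -94.31]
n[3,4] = 33.52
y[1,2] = -41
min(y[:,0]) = -37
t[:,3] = [92.14, -68.83, 3.27]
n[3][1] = 52.8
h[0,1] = 53.09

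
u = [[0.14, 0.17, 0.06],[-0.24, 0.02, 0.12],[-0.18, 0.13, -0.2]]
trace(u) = -0.04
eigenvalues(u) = [(0.11+0.23j), (0.11-0.23j), (-0.26+0j)]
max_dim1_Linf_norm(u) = 0.24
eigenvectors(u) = [[(0.06+0.61j),  0.06-0.61j,  0.02+0.00j], [(-0.69+0j),  -0.69-0.00j,  (-0.38+0j)], [(-0.38-0.08j),  (-0.38+0.08j),  0.92+0.00j]]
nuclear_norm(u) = 0.78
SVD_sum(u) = [[0.12, -0.02, 0.04], [-0.19, 0.02, -0.06], [-0.23, 0.03, -0.07]] + [[0.03, 0.05, -0.07], [-0.05, -0.09, 0.12], [0.05, 0.10, -0.13]] + [[-0.01,0.13,0.09], [-0.01,0.08,0.06], [-0.00,0.0,0.0]]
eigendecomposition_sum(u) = [[(0.07+0.11j),(0.08-0.04j),0.03-0.02j],  [-0.13+0.07j,(0.03+0.1j),(0.02+0.04j)],  [(-0.08+0.02j),(0.01+0.06j),0.01+0.02j]] + [[0.07-0.11j, 0.08+0.04j, (0.03+0.02j)], [(-0.13-0.07j), (0.03-0.1j), (0.02-0.04j)], [(-0.08-0.02j), (0.01-0.06j), 0.01-0.02j]] + [[(-0-0j), 0j, (-0.01+0j)],[0.01+0.00j, (-0.05-0j), (0.09-0j)],[-0.03-0.00j, 0.11+0.00j, (-0.21+0j)]]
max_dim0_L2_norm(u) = 0.33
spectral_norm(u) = 0.34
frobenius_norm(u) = 0.46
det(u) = -0.02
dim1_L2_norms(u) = [0.23, 0.27, 0.3]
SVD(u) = [[-0.38, 0.38, 0.84], [0.58, -0.61, 0.54], [0.72, 0.69, 0.02]] @ diag([0.338931076046113, 0.2486571754345377, 0.19260149219344455]) @ [[-0.95,0.12,-0.29], [0.30,0.57,-0.76], [-0.07,0.81,0.58]]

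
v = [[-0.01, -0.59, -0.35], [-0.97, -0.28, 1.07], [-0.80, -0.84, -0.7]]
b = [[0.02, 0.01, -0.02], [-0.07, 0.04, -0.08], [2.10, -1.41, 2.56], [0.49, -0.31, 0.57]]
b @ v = [[0.01, 0.00, 0.02], [0.03, 0.1, 0.12], [-0.7, -2.99, -4.04], [-0.16, -0.68, -0.9]]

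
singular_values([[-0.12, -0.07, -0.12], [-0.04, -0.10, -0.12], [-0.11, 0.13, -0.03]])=[0.24, 0.18, 0.03]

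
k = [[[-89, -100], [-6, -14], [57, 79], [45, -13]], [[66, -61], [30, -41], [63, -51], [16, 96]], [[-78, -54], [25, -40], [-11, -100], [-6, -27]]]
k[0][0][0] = -89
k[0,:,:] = [[-89, -100], [-6, -14], [57, 79], [45, -13]]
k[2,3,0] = -6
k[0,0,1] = -100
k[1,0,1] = -61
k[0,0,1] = -100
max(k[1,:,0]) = 66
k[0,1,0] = -6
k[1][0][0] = 66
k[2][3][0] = -6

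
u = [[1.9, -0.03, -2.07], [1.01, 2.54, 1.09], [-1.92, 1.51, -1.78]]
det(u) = -24.961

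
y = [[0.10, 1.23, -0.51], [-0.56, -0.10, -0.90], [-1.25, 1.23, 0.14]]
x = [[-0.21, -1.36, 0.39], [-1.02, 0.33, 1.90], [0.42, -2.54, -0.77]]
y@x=[[-1.49, 1.57, 2.77], [-0.16, 3.01, 0.28], [-0.93, 1.75, 1.74]]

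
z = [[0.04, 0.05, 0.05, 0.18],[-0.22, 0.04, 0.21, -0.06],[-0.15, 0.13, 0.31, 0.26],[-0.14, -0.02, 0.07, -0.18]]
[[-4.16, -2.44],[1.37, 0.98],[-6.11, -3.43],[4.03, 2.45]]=z @ [[-12.45, -8.97],[-18.24, 3.16],[-6.88, -8.22],[-13.35, -10.16]]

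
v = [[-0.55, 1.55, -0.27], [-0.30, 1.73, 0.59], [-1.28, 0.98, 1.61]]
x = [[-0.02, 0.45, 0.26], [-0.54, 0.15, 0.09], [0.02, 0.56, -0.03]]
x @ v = [[-0.46, 1.00, 0.69],[0.14, -0.49, 0.38],[-0.14, 0.97, 0.28]]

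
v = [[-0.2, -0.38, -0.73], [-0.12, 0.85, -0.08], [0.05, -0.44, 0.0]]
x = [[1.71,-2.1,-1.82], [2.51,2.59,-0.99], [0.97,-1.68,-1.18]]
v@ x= [[-2.00, 0.66, 1.60],[1.85, 2.59, -0.53],[-1.02, -1.24, 0.34]]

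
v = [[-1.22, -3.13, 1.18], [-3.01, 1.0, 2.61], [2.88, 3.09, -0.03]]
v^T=[[-1.22, -3.01, 2.88], [-3.13, 1.00, 3.09], [1.18, 2.61, -0.03]]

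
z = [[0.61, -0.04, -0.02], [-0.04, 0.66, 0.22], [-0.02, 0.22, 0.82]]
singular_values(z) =[0.98, 0.61, 0.5]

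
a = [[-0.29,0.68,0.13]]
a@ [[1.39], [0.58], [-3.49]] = [[-0.46]]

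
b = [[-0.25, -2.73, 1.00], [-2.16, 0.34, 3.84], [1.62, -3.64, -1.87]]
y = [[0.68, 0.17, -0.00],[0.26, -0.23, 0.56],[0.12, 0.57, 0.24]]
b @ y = [[-0.76, 1.16, -1.29], [-0.92, 1.74, 1.11], [-0.07, 0.05, -2.49]]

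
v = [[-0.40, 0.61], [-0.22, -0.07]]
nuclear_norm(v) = 0.95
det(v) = 0.16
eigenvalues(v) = [(-0.24+0.33j), (-0.24-0.33j)]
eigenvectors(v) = [[(0.86+0j),  (0.86-0j)], [(0.23+0.46j),  0.23-0.46j]]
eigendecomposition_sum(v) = [[(-0.2+0.1j),0.30+0.22j], [(-0.11-0.08j),(-0.04+0.22j)]] + [[-0.20-0.10j,(0.3-0.22j)], [-0.11+0.08j,-0.04-0.22j]]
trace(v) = -0.47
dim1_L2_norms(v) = [0.73, 0.23]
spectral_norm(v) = 0.73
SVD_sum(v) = [[-0.42, 0.6], [-0.04, 0.06]] + [[0.02, 0.01], [-0.18, -0.13]]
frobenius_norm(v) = 0.77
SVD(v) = [[-1.00, -0.09], [-0.09, 1.0]] @ diag([0.732357979075313, 0.22147638809752074]) @ [[0.57, -0.82], [-0.82, -0.57]]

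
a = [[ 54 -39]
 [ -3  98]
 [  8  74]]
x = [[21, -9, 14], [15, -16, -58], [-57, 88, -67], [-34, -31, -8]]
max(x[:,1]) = 88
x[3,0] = -34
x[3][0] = -34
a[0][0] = 54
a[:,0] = [54, -3, 8]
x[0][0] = 21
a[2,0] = 8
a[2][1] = 74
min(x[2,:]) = -67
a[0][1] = -39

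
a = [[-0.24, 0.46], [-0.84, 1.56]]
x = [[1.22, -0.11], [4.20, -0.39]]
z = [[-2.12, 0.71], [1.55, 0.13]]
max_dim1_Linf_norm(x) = 4.2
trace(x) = 0.83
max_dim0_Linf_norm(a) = 1.56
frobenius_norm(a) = 1.85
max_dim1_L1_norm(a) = 2.4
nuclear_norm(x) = 4.40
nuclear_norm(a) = 1.85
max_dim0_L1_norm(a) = 2.02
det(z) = -1.38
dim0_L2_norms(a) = [0.87, 1.63]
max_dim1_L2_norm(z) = 2.24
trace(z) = -1.99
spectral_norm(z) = 2.67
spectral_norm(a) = 1.85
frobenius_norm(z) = 2.72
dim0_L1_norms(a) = [1.08, 2.02]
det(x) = -0.01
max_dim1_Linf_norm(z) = 2.12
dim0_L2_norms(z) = [2.63, 0.72]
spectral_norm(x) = 4.39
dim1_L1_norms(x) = [1.33, 4.59]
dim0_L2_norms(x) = [4.37, 0.41]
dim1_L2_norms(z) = [2.24, 1.56]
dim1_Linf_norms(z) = [2.12, 1.55]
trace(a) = 1.32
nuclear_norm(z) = 3.19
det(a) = 0.01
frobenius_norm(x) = 4.39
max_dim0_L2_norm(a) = 1.63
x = a @ z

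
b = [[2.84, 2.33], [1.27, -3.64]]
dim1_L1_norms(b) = [5.17, 4.91]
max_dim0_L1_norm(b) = 5.97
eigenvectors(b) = [[0.98, -0.32], [0.18, 0.95]]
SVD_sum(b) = [[0.59, 2.81], [-0.68, -3.23]] + [[2.25, -0.48],[1.95, -0.41]]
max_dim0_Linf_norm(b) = 3.64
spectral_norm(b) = 4.37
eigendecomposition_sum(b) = [[3.08, 1.04], [0.57, 0.19]] + [[-0.24, 1.29], [0.7, -3.83]]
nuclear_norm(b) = 7.41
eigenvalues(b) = [3.27, -4.07]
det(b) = -13.30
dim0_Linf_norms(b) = [2.84, 3.64]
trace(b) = -0.80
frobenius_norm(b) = 5.33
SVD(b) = [[-0.66, 0.75],[0.75, 0.66]] @ diag([4.370429862796682, 3.0424238387139586]) @ [[-0.21, -0.98], [0.98, -0.21]]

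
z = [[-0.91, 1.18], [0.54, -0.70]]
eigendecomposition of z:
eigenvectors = [[-0.86, -0.79], [0.51, -0.61]]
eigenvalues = [-1.61, 0.0]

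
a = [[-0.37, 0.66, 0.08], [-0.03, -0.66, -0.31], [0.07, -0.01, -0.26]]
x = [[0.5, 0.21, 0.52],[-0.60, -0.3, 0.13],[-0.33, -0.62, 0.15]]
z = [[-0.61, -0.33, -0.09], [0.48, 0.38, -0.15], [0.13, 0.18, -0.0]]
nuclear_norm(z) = 1.21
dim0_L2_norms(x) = [0.85, 0.72, 0.56]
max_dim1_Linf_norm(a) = 0.66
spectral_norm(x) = 1.06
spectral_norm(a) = 1.01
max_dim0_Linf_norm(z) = 0.61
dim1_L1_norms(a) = [1.11, 1.0, 0.34]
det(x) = 0.17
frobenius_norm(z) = 0.97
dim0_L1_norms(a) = [0.47, 1.33, 0.65]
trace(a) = -1.29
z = a @ x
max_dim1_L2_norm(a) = 0.76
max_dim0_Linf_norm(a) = 0.66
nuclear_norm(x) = 1.92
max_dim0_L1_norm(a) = 1.33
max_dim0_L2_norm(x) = 0.85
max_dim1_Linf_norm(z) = 0.61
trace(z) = -0.23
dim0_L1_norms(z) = [1.22, 0.89, 0.24]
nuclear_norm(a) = 1.58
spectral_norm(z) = 0.95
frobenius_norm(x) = 1.24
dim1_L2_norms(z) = [0.7, 0.63, 0.22]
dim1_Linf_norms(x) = [0.52, 0.6, 0.62]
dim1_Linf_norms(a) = [0.66, 0.66, 0.26]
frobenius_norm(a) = 1.09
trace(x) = 0.35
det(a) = -0.08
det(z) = -0.01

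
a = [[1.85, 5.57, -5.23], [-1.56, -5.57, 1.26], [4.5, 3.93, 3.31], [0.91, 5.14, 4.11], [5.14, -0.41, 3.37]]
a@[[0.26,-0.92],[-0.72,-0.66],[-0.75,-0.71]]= [[0.39, -1.66], [2.66, 4.22], [-4.14, -9.08], [-6.55, -7.15], [-0.90, -6.85]]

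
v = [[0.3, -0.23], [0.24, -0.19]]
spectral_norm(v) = 0.49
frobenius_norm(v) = 0.49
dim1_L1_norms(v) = [0.53, 0.43]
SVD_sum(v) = [[0.30, -0.23], [0.24, -0.19]] + [[0.00, 0.0], [-0.0, -0.0]]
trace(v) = 0.11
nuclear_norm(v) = 0.49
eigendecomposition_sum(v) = [[0.28, -0.21], [0.22, -0.16]] + [[0.02, -0.02], [0.02, -0.03]]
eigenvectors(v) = [[0.79, 0.59], [0.61, 0.81]]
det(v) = -0.00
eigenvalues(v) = [0.12, -0.01]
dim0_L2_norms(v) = [0.38, 0.3]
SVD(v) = [[-0.78, -0.63], [-0.63, 0.78]] @ diag([0.4864013828198004, 0.003700647373913542]) @ [[-0.79, 0.61],[-0.61, -0.79]]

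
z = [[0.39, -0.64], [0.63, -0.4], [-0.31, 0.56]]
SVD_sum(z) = [[0.48,-0.57], [0.46,-0.54], [-0.40,0.48]] + [[-0.09, -0.07],[0.17, 0.14],[0.09, 0.08]]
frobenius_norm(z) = 1.24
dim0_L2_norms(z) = [0.8, 0.94]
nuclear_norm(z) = 1.48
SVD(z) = [[-0.62,0.4], [-0.59,-0.80], [0.52,-0.44]] @ diag([1.2040618798094895, 0.2802409491663176]) @ [[-0.64, 0.77], [-0.77, -0.64]]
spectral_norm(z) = 1.20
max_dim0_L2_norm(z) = 0.94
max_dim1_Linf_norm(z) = 0.64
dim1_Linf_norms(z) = [0.64, 0.63, 0.56]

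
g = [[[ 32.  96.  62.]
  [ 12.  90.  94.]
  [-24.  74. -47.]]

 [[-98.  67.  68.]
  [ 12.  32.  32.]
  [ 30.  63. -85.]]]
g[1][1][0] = 12.0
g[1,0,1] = 67.0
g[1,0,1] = 67.0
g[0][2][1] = 74.0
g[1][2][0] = 30.0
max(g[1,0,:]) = 68.0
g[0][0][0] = 32.0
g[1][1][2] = 32.0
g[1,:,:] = [[-98.0, 67.0, 68.0], [12.0, 32.0, 32.0], [30.0, 63.0, -85.0]]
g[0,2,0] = -24.0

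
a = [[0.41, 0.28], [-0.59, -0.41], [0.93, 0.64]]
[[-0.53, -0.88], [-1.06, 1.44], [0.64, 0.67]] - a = [[-0.94,-1.16], [-0.47,1.85], [-0.29,0.03]]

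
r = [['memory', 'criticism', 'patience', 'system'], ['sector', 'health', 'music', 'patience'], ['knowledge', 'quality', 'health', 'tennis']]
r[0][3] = 'system'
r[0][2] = 'patience'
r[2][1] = 'quality'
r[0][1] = 'criticism'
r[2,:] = ['knowledge', 'quality', 'health', 'tennis']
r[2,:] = ['knowledge', 'quality', 'health', 'tennis']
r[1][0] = 'sector'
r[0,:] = ['memory', 'criticism', 'patience', 'system']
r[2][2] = 'health'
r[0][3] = 'system'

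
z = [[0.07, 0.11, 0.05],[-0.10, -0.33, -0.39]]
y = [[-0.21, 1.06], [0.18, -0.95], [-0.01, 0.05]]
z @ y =[[0.0, -0.03], [-0.03, 0.19]]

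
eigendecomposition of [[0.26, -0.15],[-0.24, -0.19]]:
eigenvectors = [[0.91, 0.28], [-0.42, 0.96]]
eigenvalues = [0.33, -0.26]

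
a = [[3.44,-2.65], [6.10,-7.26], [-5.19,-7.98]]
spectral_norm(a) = 11.24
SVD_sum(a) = [[0.78, -3.28], [1.97, -8.25], [1.52, -6.38]] + [[2.66, 0.63], [4.13, 0.99], [-6.71, -1.6]]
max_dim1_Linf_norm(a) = 7.98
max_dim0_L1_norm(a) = 17.89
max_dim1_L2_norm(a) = 9.52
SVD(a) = [[-0.3,0.32], [-0.75,0.5], [-0.58,-0.81]] @ diag([11.236870486889746, 8.551195335207014]) @ [[-0.23, 0.97], [0.97, 0.23]]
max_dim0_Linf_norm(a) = 7.98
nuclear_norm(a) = 19.79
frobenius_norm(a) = 14.12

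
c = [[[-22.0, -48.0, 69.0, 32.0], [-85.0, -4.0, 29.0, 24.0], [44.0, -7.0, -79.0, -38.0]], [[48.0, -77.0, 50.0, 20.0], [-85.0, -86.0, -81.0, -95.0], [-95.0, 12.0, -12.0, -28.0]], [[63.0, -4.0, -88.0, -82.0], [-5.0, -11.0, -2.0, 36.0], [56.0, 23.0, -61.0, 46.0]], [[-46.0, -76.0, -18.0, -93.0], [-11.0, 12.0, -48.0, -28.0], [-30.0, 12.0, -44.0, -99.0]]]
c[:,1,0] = [-85.0, -85.0, -5.0, -11.0]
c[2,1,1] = -11.0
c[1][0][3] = 20.0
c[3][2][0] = -30.0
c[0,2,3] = -38.0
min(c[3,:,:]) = -99.0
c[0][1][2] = 29.0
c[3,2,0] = -30.0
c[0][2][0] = 44.0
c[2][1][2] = -2.0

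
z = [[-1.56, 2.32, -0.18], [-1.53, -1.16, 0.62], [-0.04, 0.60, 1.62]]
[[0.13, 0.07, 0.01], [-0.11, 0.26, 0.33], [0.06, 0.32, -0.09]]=z@[[0.02, -0.08, -0.15], [0.07, -0.01, -0.1], [0.01, 0.2, -0.02]]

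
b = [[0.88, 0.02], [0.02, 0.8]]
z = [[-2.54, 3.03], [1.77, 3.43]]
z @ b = [[-2.17, 2.37],  [1.63, 2.78]]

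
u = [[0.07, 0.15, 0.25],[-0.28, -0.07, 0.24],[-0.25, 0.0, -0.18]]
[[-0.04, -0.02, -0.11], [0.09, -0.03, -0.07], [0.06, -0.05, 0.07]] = u @ [[-0.27, 0.18, -0.04], [-0.15, -0.23, -0.10], [0.02, 0.01, -0.36]]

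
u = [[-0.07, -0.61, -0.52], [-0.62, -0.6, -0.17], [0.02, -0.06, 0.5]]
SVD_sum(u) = [[-0.33, -0.55, -0.38],[-0.36, -0.60, -0.41],[0.1, 0.16, 0.11]] + [[0.13, 0.06, -0.2], [-0.18, -0.08, 0.27], [-0.22, -0.09, 0.33]] + [[0.13, -0.11, 0.05], [-0.08, 0.07, -0.03], [0.14, -0.13, 0.06]]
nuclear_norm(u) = 1.99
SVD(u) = [[-0.67, 0.42, 0.62],  [-0.72, -0.58, -0.39],  [0.19, -0.70, 0.69]] @ diag([1.118373885901328, 0.5810781609785505, 0.2937482292163621]) @ [[0.44, 0.74, 0.51],[0.54, 0.23, -0.81],[0.71, -0.63, 0.30]]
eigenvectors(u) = [[0.55+0.00j, (0.82+0j), (0.82-0j)],[(0.83+0j), -0.45+0.08j, (-0.45-0.08j)],[(0.03+0j), -0.25-0.25j, (-0.25+0.25j)]]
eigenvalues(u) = [(-1.02+0j), (0.42+0.1j), (0.42-0.1j)]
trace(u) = -0.17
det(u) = -0.19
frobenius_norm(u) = 1.29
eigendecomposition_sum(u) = [[(-0.3-0j), (-0.47+0j), -0.16+0.00j], [(-0.46-0j), -0.71+0.00j, (-0.24+0j)], [-0.01-0.00j, (-0.02+0j), -0.01+0.00j]] + [[0.12+0.17j, (-0.07-0.14j), -0.18+0.65j], [(-0.08-0.08j), (0.05+0.07j), (0.03-0.37j)], [(0.02-0.09j), (-0.02+0.06j), 0.25-0.15j]] + [[0.12-0.17j,(-0.07+0.14j),-0.18-0.65j], [(-0.08+0.08j),0.05-0.07j,0.03+0.37j], [(0.02+0.09j),-0.02-0.06j,0.25+0.15j]]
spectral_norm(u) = 1.12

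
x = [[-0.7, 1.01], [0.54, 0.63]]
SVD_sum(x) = [[-0.5, 1.1], [-0.14, 0.32]] + [[-0.20, -0.09],[0.68, 0.31]]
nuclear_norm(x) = 2.04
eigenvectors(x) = [[-0.95, -0.52], [0.31, -0.85]]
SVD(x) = [[0.96, 0.28],[0.28, -0.96]] @ diag([1.2587923615975283, 0.7836081867768595]) @ [[-0.42,0.91], [-0.91,-0.42]]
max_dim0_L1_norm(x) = 1.64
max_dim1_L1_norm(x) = 1.71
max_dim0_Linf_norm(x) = 1.01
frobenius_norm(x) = 1.48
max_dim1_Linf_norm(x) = 1.01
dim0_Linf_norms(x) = [0.7, 1.01]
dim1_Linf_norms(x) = [1.01, 0.63]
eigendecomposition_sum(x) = [[-0.86, 0.52], [0.28, -0.17]] + [[0.16, 0.49], [0.26, 0.80]]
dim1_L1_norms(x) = [1.71, 1.17]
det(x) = -0.99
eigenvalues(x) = [-1.03, 0.96]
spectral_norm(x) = 1.26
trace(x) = -0.07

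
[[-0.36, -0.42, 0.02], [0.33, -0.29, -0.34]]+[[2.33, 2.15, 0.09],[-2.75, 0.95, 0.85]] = [[1.97, 1.73, 0.11], [-2.42, 0.66, 0.51]]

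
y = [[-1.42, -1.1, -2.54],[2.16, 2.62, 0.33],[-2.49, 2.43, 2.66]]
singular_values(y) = [4.9, 3.67, 1.75]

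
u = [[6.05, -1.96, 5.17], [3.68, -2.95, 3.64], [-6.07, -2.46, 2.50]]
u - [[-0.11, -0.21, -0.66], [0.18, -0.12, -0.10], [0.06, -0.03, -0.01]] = [[6.16, -1.75, 5.83], [3.5, -2.83, 3.74], [-6.13, -2.43, 2.51]]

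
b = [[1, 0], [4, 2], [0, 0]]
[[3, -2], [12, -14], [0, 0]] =b @[[3, -2], [0, -3]]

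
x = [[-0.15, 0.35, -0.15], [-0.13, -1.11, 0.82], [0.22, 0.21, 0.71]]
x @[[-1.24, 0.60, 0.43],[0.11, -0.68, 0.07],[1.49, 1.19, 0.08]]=[[0.0, -0.51, -0.05],[1.26, 1.65, -0.07],[0.81, 0.83, 0.17]]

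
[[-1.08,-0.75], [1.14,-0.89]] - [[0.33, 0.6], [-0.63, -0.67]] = [[-1.41, -1.35], [1.77, -0.22]]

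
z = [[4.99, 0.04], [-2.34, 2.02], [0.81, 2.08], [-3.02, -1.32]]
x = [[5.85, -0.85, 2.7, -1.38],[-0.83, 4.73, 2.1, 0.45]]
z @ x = [[29.16, -4.05, 13.56, -6.87], [-15.37, 11.54, -2.08, 4.14], [3.01, 9.15, 6.56, -0.18], [-16.57, -3.68, -10.93, 3.57]]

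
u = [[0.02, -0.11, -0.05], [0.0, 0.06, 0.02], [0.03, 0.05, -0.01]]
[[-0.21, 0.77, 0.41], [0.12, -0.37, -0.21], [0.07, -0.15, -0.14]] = u @ [[2.29, 1.23, 3.8], [0.78, -4.73, -4.5], [3.48, -4.51, 3.23]]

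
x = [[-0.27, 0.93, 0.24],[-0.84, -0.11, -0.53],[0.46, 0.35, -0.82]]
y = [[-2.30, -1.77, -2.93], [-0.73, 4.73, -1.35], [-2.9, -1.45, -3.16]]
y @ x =[[0.76, -2.97, 2.79], [-4.4, -1.67, -1.58], [0.55, -3.64, 2.66]]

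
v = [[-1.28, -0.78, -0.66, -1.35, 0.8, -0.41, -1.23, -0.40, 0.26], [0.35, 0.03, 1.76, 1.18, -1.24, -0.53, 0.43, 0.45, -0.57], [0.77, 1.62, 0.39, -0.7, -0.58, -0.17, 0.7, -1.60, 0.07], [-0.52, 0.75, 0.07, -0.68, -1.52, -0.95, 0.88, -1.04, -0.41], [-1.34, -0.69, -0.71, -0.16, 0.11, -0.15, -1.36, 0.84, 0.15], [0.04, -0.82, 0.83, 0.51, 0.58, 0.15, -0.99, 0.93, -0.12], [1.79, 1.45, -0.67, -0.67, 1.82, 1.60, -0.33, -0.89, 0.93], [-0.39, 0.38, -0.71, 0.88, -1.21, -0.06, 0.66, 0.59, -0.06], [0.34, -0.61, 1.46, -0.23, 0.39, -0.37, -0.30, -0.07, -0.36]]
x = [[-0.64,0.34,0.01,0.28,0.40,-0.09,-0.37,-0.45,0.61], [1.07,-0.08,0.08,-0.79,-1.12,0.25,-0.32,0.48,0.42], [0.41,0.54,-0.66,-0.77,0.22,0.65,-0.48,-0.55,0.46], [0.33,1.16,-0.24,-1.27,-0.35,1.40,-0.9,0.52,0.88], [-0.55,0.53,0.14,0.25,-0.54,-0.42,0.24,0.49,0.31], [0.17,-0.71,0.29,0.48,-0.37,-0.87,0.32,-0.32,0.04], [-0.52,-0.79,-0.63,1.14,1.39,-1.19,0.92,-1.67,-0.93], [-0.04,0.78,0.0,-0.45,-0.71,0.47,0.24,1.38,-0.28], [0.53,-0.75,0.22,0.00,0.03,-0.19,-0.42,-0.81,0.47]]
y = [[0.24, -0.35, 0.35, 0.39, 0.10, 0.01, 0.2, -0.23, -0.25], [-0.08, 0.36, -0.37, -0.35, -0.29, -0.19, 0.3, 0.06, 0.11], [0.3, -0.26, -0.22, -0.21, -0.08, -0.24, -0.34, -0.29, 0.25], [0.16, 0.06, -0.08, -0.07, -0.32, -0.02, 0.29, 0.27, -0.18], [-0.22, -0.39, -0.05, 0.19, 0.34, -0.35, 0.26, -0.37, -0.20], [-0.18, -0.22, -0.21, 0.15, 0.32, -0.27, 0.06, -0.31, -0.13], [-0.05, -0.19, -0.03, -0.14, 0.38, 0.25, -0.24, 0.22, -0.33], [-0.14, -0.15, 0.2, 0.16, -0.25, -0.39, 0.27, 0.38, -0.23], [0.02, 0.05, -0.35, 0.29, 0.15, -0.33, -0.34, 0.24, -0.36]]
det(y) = -0.00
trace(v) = -1.38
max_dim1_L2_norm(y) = 0.85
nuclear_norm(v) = 16.04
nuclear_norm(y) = 5.63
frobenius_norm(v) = 7.62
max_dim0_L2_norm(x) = 2.59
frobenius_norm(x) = 5.86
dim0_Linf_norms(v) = [1.79, 1.62, 1.76, 1.35, 1.82, 1.6, 1.36, 1.6, 0.93]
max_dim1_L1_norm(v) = 10.15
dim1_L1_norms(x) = [3.19, 4.61, 4.74, 7.05, 3.47, 3.57, 9.18, 4.35, 3.42]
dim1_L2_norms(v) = [2.66, 2.67, 2.7, 2.56, 2.33, 1.96, 3.72, 1.96, 1.78]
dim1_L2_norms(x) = [1.22, 1.9, 1.64, 2.66, 1.24, 1.4, 3.23, 1.89, 1.41]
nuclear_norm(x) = 11.47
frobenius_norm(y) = 2.24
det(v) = -0.00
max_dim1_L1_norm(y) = 2.37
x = v @ y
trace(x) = -1.29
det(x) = -0.00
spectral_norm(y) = 1.28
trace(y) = 0.16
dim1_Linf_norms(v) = [1.35, 1.76, 1.62, 1.52, 1.36, 0.99, 1.82, 1.21, 1.46]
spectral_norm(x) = 4.63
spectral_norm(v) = 4.50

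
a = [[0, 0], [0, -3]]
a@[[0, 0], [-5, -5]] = [[0, 0], [15, 15]]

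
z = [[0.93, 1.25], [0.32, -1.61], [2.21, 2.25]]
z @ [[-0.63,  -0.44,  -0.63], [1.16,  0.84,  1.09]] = [[0.86, 0.64, 0.78],  [-2.07, -1.49, -1.96],  [1.22, 0.92, 1.06]]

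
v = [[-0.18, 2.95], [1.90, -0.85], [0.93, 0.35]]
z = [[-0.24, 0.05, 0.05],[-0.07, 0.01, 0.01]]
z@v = [[0.18, -0.73], [0.04, -0.21]]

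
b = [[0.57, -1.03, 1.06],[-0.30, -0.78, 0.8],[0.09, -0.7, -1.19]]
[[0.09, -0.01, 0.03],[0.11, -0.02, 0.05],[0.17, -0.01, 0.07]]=b @[[-0.05, 0.02, -0.03], [-0.17, 0.02, -0.07], [-0.05, 0.0, -0.02]]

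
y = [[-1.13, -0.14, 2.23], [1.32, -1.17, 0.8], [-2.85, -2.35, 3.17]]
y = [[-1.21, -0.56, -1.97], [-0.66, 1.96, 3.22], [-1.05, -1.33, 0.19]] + [[0.08, 0.42, 4.2],  [1.98, -3.13, -2.42],  [-1.80, -1.02, 2.98]]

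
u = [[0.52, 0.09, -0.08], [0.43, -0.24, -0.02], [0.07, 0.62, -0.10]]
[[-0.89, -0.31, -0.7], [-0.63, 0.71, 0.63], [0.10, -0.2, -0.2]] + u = [[-0.37, -0.22, -0.78], [-0.2, 0.47, 0.61], [0.17, 0.42, -0.30]]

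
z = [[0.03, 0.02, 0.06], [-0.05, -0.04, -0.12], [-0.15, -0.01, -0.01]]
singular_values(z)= [0.18, 0.11, 0.0]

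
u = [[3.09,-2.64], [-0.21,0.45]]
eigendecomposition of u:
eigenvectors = [[1.00, 0.68],[-0.07, 0.73]]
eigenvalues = [3.29, 0.25]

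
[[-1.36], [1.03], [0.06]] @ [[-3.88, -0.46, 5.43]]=[[5.28, 0.63, -7.38], [-4.0, -0.47, 5.59], [-0.23, -0.03, 0.33]]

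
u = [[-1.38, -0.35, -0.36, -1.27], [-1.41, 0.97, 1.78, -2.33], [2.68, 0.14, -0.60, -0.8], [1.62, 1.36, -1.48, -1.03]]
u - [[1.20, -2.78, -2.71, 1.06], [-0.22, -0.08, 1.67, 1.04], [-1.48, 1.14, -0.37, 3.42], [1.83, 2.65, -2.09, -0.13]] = [[-2.58,  2.43,  2.35,  -2.33], [-1.19,  1.05,  0.11,  -3.37], [4.16,  -1.00,  -0.23,  -4.22], [-0.21,  -1.29,  0.61,  -0.90]]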